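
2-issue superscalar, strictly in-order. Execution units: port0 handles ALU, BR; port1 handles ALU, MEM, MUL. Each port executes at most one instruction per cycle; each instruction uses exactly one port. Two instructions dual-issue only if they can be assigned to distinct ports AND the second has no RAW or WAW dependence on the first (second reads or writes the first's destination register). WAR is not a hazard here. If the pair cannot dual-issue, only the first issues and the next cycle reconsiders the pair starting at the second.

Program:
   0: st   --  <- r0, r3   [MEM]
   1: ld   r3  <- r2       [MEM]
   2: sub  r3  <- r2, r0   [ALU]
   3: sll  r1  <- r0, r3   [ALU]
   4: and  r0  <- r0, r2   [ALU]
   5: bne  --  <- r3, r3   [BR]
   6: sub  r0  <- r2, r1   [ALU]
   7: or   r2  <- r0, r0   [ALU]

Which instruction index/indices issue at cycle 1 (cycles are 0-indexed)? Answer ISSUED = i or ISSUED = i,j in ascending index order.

ISSUED = 1

  cy0 -> i0 (st) no-port MEM/MEM
  cy1 -> i1 (ld) WAW r3
  cy2 -> i2 (sub) RAW r3
  cy3 -> i3+i4 (sll and) pair
  cy4 -> i5+i6 (bne sub) pair
  cy5 -> i7 (or) tail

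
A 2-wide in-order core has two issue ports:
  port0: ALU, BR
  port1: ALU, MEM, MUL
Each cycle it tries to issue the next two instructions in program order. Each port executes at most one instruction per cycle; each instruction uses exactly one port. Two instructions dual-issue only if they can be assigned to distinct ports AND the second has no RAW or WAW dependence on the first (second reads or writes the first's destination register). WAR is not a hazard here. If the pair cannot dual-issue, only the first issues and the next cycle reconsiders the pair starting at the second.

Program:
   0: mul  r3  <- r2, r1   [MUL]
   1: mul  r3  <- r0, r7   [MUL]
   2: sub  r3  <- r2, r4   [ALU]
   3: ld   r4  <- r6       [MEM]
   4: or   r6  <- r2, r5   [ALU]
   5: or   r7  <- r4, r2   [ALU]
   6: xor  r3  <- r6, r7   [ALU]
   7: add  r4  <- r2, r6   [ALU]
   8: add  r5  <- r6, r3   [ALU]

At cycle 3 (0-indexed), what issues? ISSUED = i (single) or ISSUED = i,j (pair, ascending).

ISSUED = 4,5

t=0 i0:mul.MUL ; no-port MUL/MUL
t=1 i1:mul.MUL ; WAW r3
t=2 i2&i3:sub.ALU/ld.MEM ; pair
t=3 i4&i5:or.ALU/or.ALU ; pair
t=4 i6&i7:xor.ALU/add.ALU ; pair
t=5 i8:add.ALU ; tail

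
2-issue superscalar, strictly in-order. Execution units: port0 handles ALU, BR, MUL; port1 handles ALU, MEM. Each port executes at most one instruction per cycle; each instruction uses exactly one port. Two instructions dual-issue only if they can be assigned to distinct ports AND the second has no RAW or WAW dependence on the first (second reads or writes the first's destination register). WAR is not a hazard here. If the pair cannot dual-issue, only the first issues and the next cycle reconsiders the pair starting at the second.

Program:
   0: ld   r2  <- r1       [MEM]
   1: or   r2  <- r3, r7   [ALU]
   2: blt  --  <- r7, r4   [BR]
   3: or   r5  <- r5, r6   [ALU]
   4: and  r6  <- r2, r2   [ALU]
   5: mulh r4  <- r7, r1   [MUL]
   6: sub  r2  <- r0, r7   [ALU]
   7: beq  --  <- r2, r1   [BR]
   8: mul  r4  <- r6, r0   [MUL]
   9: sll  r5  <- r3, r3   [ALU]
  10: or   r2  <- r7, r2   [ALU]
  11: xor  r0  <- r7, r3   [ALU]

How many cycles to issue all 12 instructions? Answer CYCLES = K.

CYCLES = 7

c0: i0 ld  WAW r2
c1: i1&i2 or/blt  dual
c2: i3&i4 or/and  dual
c3: i5&i6 mulh/sub  dual
c4: i7 beq  no-port BR/MUL
c5: i8&i9 mul/sll  dual
c6: i10&i11 or/xor  dual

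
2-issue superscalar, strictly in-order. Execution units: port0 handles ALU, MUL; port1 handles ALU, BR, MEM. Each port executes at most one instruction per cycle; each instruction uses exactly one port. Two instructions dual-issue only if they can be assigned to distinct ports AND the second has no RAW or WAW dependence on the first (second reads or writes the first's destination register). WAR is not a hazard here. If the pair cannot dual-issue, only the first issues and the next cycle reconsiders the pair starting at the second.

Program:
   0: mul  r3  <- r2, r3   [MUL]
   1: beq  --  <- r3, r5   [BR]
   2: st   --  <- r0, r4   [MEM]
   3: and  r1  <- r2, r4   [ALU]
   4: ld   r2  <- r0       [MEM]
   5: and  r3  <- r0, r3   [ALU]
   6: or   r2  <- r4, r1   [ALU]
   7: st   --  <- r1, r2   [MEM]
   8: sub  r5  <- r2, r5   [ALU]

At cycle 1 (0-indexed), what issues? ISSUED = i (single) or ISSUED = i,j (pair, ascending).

c0: i0 mul.MUL  RAW r3
c1: i1 beq.BR  no-port BR/MEM
c2: i2,i3 st.MEM/and.ALU  pair
c3: i4,i5 ld.MEM/and.ALU  pair
c4: i6 or.ALU  RAW r2
c5: i7,i8 st.MEM/sub.ALU  pair

ISSUED = 1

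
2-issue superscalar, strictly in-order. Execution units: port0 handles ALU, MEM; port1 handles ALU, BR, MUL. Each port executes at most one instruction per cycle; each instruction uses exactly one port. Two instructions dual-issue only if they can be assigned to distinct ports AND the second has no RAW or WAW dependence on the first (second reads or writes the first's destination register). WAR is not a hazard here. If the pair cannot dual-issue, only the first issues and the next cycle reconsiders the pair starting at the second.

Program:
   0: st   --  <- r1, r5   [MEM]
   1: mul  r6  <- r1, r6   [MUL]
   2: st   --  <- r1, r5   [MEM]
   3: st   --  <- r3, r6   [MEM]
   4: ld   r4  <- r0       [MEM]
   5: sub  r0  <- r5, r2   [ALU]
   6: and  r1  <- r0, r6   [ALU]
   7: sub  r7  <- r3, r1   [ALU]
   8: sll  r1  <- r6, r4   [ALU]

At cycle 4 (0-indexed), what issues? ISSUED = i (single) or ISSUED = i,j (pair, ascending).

ISSUED = 6

c0: i0+i1 st.MEM/mul.MUL  dual
c1: i2 st.MEM  no-port MEM/MEM
c2: i3 st.MEM  no-port MEM/MEM
c3: i4+i5 ld.MEM/sub.ALU  dual
c4: i6 and.ALU  RAW r1
c5: i7+i8 sub.ALU/sll.ALU  dual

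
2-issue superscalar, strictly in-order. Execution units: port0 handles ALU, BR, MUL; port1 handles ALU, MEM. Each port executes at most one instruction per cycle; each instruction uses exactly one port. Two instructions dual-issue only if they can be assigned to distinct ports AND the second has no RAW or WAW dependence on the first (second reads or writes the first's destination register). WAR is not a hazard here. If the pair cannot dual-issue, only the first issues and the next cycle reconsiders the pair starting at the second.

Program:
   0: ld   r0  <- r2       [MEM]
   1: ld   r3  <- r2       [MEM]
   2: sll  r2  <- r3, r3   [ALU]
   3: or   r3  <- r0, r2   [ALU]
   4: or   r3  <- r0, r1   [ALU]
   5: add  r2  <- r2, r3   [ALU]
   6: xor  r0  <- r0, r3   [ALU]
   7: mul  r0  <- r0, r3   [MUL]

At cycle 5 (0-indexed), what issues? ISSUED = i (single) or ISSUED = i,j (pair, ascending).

ISSUED = 5,6

0. ld @i0  | no-port MEM/MEM
1. ld @i1  | RAW r3
2. sll @i2  | RAW r2
3. or @i3  | WAW r3
4. or @i4  | RAW r3
5. add+xor @i5+i6  | 2-wide
6. mul @i7  | tail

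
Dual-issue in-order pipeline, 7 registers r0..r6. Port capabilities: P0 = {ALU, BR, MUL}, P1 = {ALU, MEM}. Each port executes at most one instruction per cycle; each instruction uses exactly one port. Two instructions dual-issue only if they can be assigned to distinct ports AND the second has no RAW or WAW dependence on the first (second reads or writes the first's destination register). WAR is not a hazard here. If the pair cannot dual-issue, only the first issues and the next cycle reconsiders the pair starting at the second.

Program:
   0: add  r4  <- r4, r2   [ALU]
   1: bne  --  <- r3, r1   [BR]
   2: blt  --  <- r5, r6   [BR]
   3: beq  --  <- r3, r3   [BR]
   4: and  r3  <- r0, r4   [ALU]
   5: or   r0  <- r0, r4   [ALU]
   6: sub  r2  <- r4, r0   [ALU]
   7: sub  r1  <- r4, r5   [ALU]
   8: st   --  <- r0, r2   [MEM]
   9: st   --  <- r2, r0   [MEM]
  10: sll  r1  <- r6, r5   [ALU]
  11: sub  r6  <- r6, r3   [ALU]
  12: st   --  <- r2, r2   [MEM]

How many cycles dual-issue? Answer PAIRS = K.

PAIRS = 5

[0] i0,i1  add.ALU/bne.BR  -- pair
[1] i2  blt.BR  -- no-port BR/BR
[2] i3,i4  beq.BR/and.ALU  -- pair
[3] i5  or.ALU  -- RAW r0
[4] i6,i7  sub.ALU/sub.ALU  -- pair
[5] i8  st.MEM  -- no-port MEM/MEM
[6] i9,i10  st.MEM/sll.ALU  -- pair
[7] i11,i12  sub.ALU/st.MEM  -- pair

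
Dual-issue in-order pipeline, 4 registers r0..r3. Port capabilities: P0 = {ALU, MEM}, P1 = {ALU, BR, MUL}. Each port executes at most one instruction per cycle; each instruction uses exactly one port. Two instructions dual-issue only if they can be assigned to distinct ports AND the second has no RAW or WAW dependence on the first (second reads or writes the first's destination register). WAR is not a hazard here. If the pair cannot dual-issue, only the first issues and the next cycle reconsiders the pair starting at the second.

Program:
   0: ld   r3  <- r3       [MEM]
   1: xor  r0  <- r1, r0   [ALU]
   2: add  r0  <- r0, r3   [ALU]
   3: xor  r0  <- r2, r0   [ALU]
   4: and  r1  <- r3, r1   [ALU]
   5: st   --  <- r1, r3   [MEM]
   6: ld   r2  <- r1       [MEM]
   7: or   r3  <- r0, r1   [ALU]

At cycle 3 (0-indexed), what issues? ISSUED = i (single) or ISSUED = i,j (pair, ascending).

ISSUED = 5

  cy0 -> i0+i1 (ld;xor) dual
  cy1 -> i2 (add) RAW+WAW r0
  cy2 -> i3+i4 (xor;and) dual
  cy3 -> i5 (st) no-port MEM/MEM
  cy4 -> i6+i7 (ld;or) dual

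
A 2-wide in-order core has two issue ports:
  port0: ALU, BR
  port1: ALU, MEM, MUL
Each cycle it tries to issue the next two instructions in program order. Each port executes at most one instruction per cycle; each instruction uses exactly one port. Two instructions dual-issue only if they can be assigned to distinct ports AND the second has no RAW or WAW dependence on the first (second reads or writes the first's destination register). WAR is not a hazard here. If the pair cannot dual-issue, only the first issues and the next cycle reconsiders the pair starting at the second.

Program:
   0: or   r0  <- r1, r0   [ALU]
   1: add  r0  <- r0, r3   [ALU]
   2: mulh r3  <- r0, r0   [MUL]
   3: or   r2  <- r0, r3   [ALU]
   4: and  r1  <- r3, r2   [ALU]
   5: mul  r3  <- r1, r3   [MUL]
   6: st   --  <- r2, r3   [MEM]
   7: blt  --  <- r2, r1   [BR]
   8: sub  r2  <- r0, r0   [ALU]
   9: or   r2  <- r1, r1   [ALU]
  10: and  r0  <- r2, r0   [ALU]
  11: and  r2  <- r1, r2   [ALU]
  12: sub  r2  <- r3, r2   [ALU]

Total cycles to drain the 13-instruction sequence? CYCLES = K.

c0: i0 or.ALU  RAW+WAW r0
c1: i1 add.ALU  RAW r0
c2: i2 mulh.MUL  RAW r3
c3: i3 or.ALU  RAW r2
c4: i4 and.ALU  RAW r1
c5: i5 mul.MUL  no-port MUL/MEM
c6: i6,i7 st.MEM/blt.BR  dual
c7: i8 sub.ALU  WAW r2
c8: i9 or.ALU  RAW r2
c9: i10,i11 and.ALU/and.ALU  dual
c10: i12 sub.ALU  tail

CYCLES = 11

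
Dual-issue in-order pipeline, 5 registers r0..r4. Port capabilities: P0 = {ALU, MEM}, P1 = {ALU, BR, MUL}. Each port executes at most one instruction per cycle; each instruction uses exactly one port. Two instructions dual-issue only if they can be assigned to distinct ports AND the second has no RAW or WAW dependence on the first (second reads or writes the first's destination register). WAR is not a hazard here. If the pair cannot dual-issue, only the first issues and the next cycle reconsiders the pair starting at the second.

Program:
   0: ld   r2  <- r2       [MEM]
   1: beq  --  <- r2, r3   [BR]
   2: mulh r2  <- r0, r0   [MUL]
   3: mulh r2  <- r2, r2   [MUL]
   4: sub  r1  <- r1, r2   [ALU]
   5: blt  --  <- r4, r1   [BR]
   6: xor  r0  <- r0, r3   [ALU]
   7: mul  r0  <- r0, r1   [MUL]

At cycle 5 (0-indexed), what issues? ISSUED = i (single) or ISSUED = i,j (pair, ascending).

ISSUED = 5,6

#0 head=0: ld.MEM i0 RAW r2
#1 head=1: beq.BR i1 no-port BR/MUL
#2 head=2: mulh.MUL i2 no-port MUL/MUL
#3 head=3: mulh.MUL i3 RAW r2
#4 head=4: sub.ALU i4 RAW r1
#5 head=5: blt.BR;xor.ALU i5/i6 dual
#6 head=7: mul.MUL i7 tail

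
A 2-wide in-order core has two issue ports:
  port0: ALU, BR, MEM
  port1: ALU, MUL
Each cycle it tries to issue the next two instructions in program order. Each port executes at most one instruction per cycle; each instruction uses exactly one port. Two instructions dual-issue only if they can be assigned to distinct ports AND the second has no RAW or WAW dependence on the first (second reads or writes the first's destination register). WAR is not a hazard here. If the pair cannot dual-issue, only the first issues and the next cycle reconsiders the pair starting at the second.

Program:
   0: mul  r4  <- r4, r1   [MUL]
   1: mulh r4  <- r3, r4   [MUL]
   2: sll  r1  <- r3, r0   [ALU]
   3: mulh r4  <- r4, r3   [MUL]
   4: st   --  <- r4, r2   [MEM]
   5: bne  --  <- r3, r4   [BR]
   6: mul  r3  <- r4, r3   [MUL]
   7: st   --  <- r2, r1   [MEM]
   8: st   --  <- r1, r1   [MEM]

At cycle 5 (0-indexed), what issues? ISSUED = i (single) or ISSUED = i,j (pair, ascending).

ISSUED = 7

c0: i0 mul.MUL  no-port MUL/MUL
c1: i1&i2 mulh.MUL;sll.ALU  dual
c2: i3 mulh.MUL  RAW r4
c3: i4 st.MEM  no-port MEM/BR
c4: i5&i6 bne.BR;mul.MUL  dual
c5: i7 st.MEM  no-port MEM/MEM
c6: i8 st.MEM  tail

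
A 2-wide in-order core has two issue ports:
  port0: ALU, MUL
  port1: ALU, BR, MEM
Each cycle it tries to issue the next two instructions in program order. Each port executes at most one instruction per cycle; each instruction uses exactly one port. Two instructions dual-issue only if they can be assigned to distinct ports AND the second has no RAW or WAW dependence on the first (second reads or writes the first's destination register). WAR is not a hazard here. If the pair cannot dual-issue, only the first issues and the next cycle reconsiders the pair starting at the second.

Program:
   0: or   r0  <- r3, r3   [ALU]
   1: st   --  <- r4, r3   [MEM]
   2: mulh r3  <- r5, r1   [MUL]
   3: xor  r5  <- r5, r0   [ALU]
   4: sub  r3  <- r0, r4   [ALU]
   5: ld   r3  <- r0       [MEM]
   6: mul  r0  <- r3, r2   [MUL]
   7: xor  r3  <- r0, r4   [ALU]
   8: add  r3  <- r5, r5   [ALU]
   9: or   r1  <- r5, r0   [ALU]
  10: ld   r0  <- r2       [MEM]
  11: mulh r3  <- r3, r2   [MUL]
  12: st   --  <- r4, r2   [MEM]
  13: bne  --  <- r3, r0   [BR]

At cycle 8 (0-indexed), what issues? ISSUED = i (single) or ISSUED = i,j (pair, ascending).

ISSUED = 12

c0: i0/i1 or;st  pair
c1: i2/i3 mulh;xor  pair
c2: i4 sub  WAW r3
c3: i5 ld  RAW r3
c4: i6 mul  RAW r0
c5: i7 xor  WAW r3
c6: i8/i9 add;or  pair
c7: i10/i11 ld;mulh  pair
c8: i12 st  no-port MEM/BR
c9: i13 bne  tail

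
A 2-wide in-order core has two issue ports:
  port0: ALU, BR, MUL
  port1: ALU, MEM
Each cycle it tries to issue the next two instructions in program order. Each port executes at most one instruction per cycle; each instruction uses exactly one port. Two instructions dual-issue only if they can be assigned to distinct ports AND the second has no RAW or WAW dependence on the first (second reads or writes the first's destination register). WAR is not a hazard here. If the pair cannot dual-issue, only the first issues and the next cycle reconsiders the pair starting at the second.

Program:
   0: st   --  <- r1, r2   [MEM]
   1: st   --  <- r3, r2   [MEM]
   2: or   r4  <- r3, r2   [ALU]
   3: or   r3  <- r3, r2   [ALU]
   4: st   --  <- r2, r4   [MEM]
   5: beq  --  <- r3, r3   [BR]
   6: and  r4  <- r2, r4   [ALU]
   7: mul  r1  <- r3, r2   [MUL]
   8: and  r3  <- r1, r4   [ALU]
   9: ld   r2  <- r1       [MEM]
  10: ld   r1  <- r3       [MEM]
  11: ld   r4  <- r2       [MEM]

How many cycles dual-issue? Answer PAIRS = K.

#0 head=0: st.MEM i0 no-port MEM/MEM
#1 head=1: st.MEM+or.ALU i1,i2 dual
#2 head=3: or.ALU+st.MEM i3,i4 dual
#3 head=5: beq.BR+and.ALU i5,i6 dual
#4 head=7: mul.MUL i7 RAW r1
#5 head=8: and.ALU+ld.MEM i8,i9 dual
#6 head=10: ld.MEM i10 no-port MEM/MEM
#7 head=11: ld.MEM i11 tail

PAIRS = 4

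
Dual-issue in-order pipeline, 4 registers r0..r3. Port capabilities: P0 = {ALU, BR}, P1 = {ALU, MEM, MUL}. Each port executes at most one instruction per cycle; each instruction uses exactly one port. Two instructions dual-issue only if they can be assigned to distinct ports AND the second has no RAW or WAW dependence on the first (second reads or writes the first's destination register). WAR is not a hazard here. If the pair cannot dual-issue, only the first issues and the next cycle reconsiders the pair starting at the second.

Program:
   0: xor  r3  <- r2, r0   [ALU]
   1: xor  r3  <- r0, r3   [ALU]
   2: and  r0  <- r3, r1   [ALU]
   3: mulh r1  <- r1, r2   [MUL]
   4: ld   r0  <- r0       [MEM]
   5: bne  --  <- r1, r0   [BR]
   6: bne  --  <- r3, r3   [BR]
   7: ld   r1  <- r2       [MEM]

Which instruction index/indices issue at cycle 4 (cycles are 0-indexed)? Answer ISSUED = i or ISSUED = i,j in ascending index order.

t=0 i0:xor ; RAW+WAW r3
t=1 i1:xor ; RAW r3
t=2 i2/i3:and+mulh ; pair
t=3 i4:ld ; RAW r0
t=4 i5:bne ; no-port BR/BR
t=5 i6/i7:bne+ld ; pair

ISSUED = 5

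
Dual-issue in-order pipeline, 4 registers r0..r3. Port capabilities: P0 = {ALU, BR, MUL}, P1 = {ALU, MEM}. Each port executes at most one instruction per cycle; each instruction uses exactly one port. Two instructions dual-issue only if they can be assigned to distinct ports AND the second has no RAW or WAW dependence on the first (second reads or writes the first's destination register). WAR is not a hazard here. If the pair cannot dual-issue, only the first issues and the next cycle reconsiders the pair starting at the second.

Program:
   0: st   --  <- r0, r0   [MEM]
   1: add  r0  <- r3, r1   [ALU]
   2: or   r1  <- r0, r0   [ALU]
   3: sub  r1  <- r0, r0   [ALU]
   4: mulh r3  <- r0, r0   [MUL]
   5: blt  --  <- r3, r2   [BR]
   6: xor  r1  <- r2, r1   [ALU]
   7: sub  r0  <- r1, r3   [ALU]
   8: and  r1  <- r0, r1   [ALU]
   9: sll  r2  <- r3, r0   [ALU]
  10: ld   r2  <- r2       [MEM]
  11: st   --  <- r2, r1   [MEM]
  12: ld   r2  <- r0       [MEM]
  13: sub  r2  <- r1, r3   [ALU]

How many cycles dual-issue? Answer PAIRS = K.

PAIRS = 4

t=0 i0&i1:st.MEM;add.ALU ; dual
t=1 i2:or.ALU ; WAW r1
t=2 i3&i4:sub.ALU;mulh.MUL ; dual
t=3 i5&i6:blt.BR;xor.ALU ; dual
t=4 i7:sub.ALU ; RAW r0
t=5 i8&i9:and.ALU;sll.ALU ; dual
t=6 i10:ld.MEM ; no-port MEM/MEM
t=7 i11:st.MEM ; no-port MEM/MEM
t=8 i12:ld.MEM ; WAW r2
t=9 i13:sub.ALU ; tail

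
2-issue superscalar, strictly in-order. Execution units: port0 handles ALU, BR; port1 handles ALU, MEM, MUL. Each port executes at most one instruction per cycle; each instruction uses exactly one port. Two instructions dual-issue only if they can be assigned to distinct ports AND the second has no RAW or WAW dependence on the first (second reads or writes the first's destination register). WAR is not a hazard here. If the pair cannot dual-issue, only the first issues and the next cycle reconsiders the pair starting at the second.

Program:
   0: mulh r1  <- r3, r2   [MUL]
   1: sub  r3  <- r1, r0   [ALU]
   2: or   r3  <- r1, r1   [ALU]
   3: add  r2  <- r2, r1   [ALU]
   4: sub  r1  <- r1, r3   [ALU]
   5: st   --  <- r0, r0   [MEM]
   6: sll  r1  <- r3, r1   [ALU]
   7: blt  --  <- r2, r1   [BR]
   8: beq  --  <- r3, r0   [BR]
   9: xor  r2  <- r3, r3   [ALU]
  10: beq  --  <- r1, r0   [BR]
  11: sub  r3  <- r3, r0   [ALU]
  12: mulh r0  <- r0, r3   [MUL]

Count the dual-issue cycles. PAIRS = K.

  cy0 -> i0 (mulh.MUL) RAW r1
  cy1 -> i1 (sub.ALU) WAW r3
  cy2 -> i2&i3 (or.ALU+add.ALU) pair
  cy3 -> i4&i5 (sub.ALU+st.MEM) pair
  cy4 -> i6 (sll.ALU) RAW r1
  cy5 -> i7 (blt.BR) no-port BR/BR
  cy6 -> i8&i9 (beq.BR+xor.ALU) pair
  cy7 -> i10&i11 (beq.BR+sub.ALU) pair
  cy8 -> i12 (mulh.MUL) tail

PAIRS = 4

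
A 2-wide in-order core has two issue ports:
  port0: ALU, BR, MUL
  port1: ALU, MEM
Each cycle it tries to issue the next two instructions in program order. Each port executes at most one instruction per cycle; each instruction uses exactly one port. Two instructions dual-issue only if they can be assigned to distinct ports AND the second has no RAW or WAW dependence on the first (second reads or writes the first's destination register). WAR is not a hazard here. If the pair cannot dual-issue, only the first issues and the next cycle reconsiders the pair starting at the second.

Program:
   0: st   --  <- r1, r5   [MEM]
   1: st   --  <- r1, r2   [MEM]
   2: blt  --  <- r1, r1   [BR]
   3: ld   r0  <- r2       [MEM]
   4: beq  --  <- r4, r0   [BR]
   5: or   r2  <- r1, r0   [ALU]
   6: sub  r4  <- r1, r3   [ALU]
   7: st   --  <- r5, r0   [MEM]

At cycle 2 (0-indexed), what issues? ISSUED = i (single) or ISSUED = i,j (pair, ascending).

ISSUED = 3

  cy0 -> i0 (st.MEM) no-port MEM/MEM
  cy1 -> i1+i2 (st.MEM;blt.BR) dual
  cy2 -> i3 (ld.MEM) RAW r0
  cy3 -> i4+i5 (beq.BR;or.ALU) dual
  cy4 -> i6+i7 (sub.ALU;st.MEM) dual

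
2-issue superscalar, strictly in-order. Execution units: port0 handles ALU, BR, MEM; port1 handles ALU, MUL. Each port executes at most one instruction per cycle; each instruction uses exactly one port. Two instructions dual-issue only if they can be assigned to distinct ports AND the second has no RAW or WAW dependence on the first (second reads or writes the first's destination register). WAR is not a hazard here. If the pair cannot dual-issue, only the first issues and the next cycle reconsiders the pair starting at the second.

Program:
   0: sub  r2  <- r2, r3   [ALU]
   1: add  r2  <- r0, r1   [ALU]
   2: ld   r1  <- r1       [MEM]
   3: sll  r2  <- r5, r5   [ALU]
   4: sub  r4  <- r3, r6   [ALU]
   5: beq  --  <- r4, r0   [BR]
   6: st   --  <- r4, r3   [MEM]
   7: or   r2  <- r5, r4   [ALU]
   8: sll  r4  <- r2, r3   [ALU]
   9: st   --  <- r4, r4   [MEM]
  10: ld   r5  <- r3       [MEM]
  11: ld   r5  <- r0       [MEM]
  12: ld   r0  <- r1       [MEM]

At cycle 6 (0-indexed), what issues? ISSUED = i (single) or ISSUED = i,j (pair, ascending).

0. sub @i0  | WAW r2
1. add+ld @i1/i2  | 2-wide
2. sll+sub @i3/i4  | 2-wide
3. beq @i5  | no-port BR/MEM
4. st+or @i6/i7  | 2-wide
5. sll @i8  | RAW r4
6. st @i9  | no-port MEM/MEM
7. ld @i10  | no-port MEM/MEM
8. ld @i11  | no-port MEM/MEM
9. ld @i12  | tail

ISSUED = 9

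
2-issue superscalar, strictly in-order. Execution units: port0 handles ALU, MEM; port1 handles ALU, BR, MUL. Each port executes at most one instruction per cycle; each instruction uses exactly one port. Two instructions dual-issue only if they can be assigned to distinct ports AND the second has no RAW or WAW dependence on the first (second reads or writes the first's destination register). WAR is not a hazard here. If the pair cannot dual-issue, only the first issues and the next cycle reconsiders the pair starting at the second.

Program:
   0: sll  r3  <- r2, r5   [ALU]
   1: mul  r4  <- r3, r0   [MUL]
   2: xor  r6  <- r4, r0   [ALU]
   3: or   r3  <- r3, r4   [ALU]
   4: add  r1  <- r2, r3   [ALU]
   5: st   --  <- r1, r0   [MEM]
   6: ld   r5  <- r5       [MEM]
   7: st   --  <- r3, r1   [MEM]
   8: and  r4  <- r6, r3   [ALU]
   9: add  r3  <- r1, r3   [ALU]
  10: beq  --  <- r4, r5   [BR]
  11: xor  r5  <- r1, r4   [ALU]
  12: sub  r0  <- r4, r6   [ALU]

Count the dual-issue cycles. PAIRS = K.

0. sll.ALU @i0  | RAW r3
1. mul.MUL @i1  | RAW r4
2. xor.ALU/or.ALU @i2+i3  | 2-wide
3. add.ALU @i4  | RAW r1
4. st.MEM @i5  | no-port MEM/MEM
5. ld.MEM @i6  | no-port MEM/MEM
6. st.MEM/and.ALU @i7+i8  | 2-wide
7. add.ALU/beq.BR @i9+i10  | 2-wide
8. xor.ALU/sub.ALU @i11+i12  | 2-wide

PAIRS = 4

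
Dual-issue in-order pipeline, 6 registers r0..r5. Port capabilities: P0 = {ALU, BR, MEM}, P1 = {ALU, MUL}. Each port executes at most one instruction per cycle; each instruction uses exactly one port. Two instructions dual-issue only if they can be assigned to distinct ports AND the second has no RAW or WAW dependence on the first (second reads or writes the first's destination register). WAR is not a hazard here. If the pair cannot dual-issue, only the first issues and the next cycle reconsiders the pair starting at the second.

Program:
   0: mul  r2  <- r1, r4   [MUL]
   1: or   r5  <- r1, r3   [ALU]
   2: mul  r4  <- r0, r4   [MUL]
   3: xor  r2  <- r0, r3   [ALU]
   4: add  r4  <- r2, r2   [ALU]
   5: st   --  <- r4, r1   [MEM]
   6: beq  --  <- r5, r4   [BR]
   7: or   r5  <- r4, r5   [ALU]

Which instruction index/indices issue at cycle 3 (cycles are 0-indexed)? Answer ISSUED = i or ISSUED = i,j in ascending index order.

ISSUED = 5

#0 head=0: mul/or i0,i1 2-wide
#1 head=2: mul/xor i2,i3 2-wide
#2 head=4: add i4 RAW r4
#3 head=5: st i5 no-port MEM/BR
#4 head=6: beq/or i6,i7 2-wide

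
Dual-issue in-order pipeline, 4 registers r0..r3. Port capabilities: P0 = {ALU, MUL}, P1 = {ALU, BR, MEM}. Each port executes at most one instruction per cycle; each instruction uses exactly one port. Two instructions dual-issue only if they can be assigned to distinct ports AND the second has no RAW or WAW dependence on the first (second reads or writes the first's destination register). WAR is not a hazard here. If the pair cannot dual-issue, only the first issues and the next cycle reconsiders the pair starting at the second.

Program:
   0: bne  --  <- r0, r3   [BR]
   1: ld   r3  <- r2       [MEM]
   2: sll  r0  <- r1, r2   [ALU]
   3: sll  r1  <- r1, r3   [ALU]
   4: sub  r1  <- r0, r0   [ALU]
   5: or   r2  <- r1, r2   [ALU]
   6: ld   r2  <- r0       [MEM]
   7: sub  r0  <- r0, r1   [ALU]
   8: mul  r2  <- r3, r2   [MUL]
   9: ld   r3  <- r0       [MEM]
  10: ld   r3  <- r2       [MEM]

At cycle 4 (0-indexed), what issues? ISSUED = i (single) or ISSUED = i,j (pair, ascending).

ISSUED = 5

t=0 i0:bne ; no-port BR/MEM
t=1 i1/i2:ld;sll ; dual
t=2 i3:sll ; WAW r1
t=3 i4:sub ; RAW r1
t=4 i5:or ; WAW r2
t=5 i6/i7:ld;sub ; dual
t=6 i8/i9:mul;ld ; dual
t=7 i10:ld ; tail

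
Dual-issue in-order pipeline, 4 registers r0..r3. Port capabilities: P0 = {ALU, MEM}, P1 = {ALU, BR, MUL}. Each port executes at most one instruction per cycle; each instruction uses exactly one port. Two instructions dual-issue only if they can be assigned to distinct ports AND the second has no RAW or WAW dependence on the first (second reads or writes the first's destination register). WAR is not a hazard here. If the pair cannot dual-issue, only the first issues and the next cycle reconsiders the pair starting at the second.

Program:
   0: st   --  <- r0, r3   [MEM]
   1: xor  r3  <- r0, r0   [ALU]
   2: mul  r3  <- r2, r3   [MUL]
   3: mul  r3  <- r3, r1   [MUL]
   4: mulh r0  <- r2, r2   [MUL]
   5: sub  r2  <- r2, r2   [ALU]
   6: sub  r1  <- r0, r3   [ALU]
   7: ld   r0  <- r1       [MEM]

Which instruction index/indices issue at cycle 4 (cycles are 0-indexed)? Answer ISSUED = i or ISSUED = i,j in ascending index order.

t=0 i0/i1:st.MEM+xor.ALU ; 2-wide
t=1 i2:mul.MUL ; no-port MUL/MUL
t=2 i3:mul.MUL ; no-port MUL/MUL
t=3 i4/i5:mulh.MUL+sub.ALU ; 2-wide
t=4 i6:sub.ALU ; RAW r1
t=5 i7:ld.MEM ; tail

ISSUED = 6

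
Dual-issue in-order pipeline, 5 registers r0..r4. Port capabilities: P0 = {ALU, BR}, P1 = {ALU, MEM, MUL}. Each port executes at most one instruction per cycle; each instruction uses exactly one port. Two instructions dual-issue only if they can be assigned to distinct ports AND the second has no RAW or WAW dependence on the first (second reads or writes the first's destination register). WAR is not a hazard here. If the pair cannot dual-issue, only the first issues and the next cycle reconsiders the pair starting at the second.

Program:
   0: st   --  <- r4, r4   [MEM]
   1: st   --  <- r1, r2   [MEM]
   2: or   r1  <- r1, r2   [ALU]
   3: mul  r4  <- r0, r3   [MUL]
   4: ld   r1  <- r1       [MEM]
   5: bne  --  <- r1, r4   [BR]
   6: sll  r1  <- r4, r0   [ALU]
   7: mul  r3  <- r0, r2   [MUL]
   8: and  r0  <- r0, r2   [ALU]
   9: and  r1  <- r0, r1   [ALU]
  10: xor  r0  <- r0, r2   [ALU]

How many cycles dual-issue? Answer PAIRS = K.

c0: i0 st  no-port MEM/MEM
c1: i1&i2 st+or  dual
c2: i3 mul  no-port MUL/MEM
c3: i4 ld  RAW r1
c4: i5&i6 bne+sll  dual
c5: i7&i8 mul+and  dual
c6: i9&i10 and+xor  dual

PAIRS = 4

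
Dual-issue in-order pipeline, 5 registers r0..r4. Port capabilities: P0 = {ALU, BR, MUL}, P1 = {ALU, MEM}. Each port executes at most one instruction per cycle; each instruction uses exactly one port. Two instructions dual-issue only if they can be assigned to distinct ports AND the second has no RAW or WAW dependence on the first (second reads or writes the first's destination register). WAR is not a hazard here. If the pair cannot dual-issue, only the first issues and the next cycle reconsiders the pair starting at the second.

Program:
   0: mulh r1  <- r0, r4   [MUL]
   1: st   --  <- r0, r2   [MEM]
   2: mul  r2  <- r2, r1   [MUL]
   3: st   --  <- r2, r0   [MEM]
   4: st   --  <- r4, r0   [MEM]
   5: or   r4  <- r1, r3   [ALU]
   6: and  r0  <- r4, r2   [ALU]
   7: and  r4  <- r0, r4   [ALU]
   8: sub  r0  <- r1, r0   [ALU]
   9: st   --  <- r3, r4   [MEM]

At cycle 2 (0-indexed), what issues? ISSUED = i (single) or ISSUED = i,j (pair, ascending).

  cy0 -> i0+i1 (mulh/st) dual
  cy1 -> i2 (mul) RAW r2
  cy2 -> i3 (st) no-port MEM/MEM
  cy3 -> i4+i5 (st/or) dual
  cy4 -> i6 (and) RAW r0
  cy5 -> i7+i8 (and/sub) dual
  cy6 -> i9 (st) tail

ISSUED = 3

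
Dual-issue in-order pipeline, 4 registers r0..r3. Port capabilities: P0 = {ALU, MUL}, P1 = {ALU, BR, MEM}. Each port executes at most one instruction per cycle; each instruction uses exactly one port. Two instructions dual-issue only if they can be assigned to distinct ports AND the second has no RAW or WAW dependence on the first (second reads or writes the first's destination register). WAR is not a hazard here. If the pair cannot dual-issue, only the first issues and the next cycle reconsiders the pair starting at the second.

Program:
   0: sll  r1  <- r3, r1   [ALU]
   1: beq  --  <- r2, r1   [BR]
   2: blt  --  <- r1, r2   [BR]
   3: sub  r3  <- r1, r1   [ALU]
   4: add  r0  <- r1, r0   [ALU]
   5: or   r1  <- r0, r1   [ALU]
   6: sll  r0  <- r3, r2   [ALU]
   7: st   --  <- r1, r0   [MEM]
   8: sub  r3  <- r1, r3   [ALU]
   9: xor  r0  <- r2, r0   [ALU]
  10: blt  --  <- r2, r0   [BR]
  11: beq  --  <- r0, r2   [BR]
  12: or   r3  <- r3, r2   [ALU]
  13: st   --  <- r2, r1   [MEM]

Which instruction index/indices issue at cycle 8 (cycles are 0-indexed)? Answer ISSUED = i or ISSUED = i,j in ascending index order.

ISSUED = 11,12

0. sll @i0  | RAW r1
1. beq @i1  | no-port BR/BR
2. blt/sub @i2/i3  | 2-wide
3. add @i4  | RAW r0
4. or/sll @i5/i6  | 2-wide
5. st/sub @i7/i8  | 2-wide
6. xor @i9  | RAW r0
7. blt @i10  | no-port BR/BR
8. beq/or @i11/i12  | 2-wide
9. st @i13  | tail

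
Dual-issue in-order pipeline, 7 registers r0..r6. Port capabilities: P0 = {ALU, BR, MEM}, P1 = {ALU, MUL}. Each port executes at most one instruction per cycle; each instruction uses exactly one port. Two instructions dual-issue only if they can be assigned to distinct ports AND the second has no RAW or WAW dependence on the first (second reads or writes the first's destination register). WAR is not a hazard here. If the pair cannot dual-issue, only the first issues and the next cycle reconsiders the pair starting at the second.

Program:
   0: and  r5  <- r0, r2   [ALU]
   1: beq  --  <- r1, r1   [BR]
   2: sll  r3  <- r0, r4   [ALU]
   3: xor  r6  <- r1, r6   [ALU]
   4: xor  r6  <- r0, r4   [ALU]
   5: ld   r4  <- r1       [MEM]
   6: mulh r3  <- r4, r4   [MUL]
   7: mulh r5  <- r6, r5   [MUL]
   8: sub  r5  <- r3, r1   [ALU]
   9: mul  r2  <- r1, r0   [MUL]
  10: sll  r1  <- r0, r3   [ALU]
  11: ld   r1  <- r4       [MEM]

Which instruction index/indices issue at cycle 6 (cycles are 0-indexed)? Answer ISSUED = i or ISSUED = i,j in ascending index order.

0. and.ALU;beq.BR @i0/i1  | 2-wide
1. sll.ALU;xor.ALU @i2/i3  | 2-wide
2. xor.ALU;ld.MEM @i4/i5  | 2-wide
3. mulh.MUL @i6  | no-port MUL/MUL
4. mulh.MUL @i7  | WAW r5
5. sub.ALU;mul.MUL @i8/i9  | 2-wide
6. sll.ALU @i10  | WAW r1
7. ld.MEM @i11  | tail

ISSUED = 10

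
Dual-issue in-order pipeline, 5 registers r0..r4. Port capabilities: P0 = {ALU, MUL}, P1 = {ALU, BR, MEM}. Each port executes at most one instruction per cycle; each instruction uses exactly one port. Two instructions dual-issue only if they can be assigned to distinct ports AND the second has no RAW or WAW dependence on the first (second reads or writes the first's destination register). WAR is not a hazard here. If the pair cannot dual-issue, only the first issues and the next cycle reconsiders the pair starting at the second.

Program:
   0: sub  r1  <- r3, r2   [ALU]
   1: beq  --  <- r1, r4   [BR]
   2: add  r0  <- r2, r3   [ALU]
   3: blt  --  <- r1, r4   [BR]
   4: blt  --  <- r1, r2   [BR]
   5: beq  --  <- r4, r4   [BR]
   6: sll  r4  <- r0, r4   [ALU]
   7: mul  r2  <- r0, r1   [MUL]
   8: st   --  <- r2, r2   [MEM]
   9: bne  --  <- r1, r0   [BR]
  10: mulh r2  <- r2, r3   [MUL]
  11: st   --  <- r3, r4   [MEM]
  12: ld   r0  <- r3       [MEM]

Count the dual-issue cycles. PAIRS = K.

#0 head=0: sub i0 RAW r1
#1 head=1: beq;add i1/i2 pair
#2 head=3: blt i3 no-port BR/BR
#3 head=4: blt i4 no-port BR/BR
#4 head=5: beq;sll i5/i6 pair
#5 head=7: mul i7 RAW r2
#6 head=8: st i8 no-port MEM/BR
#7 head=9: bne;mulh i9/i10 pair
#8 head=11: st i11 no-port MEM/MEM
#9 head=12: ld i12 tail

PAIRS = 3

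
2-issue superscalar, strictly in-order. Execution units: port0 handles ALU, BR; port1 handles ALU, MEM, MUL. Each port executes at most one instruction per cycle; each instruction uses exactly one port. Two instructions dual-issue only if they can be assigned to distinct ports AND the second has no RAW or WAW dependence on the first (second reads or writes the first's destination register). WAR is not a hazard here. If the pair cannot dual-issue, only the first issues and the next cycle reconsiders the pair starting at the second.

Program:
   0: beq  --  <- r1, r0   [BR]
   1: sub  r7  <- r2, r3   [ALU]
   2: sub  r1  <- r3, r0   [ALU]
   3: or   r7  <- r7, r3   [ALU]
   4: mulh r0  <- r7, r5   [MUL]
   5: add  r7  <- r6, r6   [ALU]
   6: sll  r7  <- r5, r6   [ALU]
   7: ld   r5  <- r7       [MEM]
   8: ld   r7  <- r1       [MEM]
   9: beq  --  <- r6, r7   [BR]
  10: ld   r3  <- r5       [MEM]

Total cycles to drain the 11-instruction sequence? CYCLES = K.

t=0 i0,i1:beq sub ; 2-wide
t=1 i2,i3:sub or ; 2-wide
t=2 i4,i5:mulh add ; 2-wide
t=3 i6:sll ; RAW r7
t=4 i7:ld ; no-port MEM/MEM
t=5 i8:ld ; RAW r7
t=6 i9,i10:beq ld ; 2-wide

CYCLES = 7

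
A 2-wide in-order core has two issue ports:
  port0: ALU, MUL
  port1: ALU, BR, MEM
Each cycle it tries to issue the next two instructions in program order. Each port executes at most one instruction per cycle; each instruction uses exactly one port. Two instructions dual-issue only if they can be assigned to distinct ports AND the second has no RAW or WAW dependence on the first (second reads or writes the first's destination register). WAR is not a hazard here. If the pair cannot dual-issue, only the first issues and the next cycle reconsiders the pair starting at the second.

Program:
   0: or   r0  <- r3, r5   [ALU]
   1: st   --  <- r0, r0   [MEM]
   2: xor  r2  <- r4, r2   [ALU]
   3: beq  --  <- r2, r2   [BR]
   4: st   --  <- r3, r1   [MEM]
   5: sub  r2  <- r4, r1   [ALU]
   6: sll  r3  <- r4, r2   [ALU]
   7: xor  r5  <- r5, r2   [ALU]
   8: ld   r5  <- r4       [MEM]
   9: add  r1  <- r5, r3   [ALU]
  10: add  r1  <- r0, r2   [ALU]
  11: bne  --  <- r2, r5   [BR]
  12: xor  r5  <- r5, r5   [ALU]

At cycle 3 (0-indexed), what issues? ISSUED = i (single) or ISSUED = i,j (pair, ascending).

ISSUED = 4,5

t=0 i0:or.ALU ; RAW r0
t=1 i1,i2:st.MEM;xor.ALU ; pair
t=2 i3:beq.BR ; no-port BR/MEM
t=3 i4,i5:st.MEM;sub.ALU ; pair
t=4 i6,i7:sll.ALU;xor.ALU ; pair
t=5 i8:ld.MEM ; RAW r5
t=6 i9:add.ALU ; WAW r1
t=7 i10,i11:add.ALU;bne.BR ; pair
t=8 i12:xor.ALU ; tail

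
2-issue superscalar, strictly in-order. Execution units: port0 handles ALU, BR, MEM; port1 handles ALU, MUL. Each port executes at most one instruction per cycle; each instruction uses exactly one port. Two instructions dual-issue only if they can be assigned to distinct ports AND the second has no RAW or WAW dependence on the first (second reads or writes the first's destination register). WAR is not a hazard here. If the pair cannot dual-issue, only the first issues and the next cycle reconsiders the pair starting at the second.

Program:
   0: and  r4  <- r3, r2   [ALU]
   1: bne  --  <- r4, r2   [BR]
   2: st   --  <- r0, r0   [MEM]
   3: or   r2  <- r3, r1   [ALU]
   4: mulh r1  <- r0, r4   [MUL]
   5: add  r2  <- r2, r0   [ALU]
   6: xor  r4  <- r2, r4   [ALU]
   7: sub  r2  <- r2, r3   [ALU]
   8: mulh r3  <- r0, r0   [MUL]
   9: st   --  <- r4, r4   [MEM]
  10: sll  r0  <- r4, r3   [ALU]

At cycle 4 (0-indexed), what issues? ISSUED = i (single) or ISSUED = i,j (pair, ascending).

ISSUED = 6,7

t=0 i0:and ; RAW r4
t=1 i1:bne ; no-port BR/MEM
t=2 i2,i3:st;or ; dual
t=3 i4,i5:mulh;add ; dual
t=4 i6,i7:xor;sub ; dual
t=5 i8,i9:mulh;st ; dual
t=6 i10:sll ; tail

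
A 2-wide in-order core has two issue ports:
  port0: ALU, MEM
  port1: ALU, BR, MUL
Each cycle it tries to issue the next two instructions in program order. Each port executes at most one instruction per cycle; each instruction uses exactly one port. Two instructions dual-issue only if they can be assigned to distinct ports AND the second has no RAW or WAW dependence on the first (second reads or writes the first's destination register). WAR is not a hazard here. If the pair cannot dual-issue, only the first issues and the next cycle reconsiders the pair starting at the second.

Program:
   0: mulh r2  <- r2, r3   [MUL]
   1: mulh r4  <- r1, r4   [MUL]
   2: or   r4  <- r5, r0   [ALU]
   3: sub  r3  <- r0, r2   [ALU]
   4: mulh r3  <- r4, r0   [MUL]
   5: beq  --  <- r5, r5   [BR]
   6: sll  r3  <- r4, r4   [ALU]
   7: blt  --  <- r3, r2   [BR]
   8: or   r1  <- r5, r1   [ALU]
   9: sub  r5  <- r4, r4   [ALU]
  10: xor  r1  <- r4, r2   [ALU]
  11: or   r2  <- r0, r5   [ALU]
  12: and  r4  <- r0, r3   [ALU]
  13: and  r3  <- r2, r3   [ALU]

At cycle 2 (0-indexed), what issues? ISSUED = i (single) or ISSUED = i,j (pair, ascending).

0. mulh @i0  | no-port MUL/MUL
1. mulh @i1  | WAW r4
2. or+sub @i2+i3  | 2-wide
3. mulh @i4  | no-port MUL/BR
4. beq+sll @i5+i6  | 2-wide
5. blt+or @i7+i8  | 2-wide
6. sub+xor @i9+i10  | 2-wide
7. or+and @i11+i12  | 2-wide
8. and @i13  | tail

ISSUED = 2,3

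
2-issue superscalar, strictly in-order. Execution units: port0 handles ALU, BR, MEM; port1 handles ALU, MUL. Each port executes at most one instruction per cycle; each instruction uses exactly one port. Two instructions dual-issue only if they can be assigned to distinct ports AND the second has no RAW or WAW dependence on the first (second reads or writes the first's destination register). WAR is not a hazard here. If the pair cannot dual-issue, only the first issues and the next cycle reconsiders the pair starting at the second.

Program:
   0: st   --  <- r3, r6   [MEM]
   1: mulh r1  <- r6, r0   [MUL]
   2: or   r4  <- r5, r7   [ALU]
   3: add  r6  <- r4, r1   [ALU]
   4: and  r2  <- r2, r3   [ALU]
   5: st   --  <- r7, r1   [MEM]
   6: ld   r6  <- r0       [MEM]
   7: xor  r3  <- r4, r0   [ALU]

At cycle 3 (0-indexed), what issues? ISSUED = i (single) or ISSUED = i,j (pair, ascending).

  cy0 -> i0,i1 (st.MEM+mulh.MUL) dual
  cy1 -> i2 (or.ALU) RAW r4
  cy2 -> i3,i4 (add.ALU+and.ALU) dual
  cy3 -> i5 (st.MEM) no-port MEM/MEM
  cy4 -> i6,i7 (ld.MEM+xor.ALU) dual

ISSUED = 5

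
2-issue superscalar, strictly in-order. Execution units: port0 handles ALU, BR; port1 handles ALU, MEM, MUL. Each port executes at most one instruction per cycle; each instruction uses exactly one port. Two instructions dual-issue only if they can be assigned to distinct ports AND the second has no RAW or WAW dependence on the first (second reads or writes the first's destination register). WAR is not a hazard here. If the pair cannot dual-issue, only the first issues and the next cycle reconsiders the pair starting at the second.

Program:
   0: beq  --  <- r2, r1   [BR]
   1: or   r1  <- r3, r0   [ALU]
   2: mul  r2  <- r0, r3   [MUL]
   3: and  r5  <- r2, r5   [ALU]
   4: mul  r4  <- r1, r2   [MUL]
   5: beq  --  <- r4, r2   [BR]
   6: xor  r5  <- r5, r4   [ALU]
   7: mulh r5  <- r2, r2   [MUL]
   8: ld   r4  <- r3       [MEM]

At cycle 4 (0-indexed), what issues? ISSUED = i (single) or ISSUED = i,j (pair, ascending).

0. beq+or @i0/i1  | 2-wide
1. mul @i2  | RAW r2
2. and+mul @i3/i4  | 2-wide
3. beq+xor @i5/i6  | 2-wide
4. mulh @i7  | no-port MUL/MEM
5. ld @i8  | tail

ISSUED = 7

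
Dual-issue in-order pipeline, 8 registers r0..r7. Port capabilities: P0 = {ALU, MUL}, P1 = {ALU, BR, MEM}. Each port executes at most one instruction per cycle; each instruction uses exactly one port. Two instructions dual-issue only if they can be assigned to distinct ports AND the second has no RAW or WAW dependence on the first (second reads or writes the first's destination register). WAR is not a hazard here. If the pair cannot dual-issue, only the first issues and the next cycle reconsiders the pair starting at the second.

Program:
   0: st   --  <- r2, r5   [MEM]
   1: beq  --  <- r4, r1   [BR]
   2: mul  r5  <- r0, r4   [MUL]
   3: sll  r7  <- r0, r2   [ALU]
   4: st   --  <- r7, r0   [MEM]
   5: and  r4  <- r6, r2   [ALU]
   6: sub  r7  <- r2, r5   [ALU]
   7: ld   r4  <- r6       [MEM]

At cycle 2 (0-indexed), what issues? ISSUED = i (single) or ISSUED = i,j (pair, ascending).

  cy0 -> i0 (st) no-port MEM/BR
  cy1 -> i1/i2 (beq/mul) dual
  cy2 -> i3 (sll) RAW r7
  cy3 -> i4/i5 (st/and) dual
  cy4 -> i6/i7 (sub/ld) dual

ISSUED = 3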